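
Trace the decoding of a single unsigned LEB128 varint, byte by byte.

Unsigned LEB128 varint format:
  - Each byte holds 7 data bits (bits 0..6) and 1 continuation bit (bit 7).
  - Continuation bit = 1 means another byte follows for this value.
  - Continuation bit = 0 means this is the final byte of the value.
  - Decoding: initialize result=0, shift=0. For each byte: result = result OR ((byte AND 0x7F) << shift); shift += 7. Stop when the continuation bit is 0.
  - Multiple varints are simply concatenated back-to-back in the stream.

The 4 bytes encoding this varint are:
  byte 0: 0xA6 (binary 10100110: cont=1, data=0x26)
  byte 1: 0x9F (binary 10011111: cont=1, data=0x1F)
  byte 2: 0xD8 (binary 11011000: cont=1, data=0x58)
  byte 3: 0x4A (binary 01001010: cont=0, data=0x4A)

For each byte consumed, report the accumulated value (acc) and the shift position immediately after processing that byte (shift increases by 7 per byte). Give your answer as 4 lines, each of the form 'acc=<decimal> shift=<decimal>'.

byte 0=0xA6: payload=0x26=38, contrib = 38<<0 = 38; acc -> 38, shift -> 7
byte 1=0x9F: payload=0x1F=31, contrib = 31<<7 = 3968; acc -> 4006, shift -> 14
byte 2=0xD8: payload=0x58=88, contrib = 88<<14 = 1441792; acc -> 1445798, shift -> 21
byte 3=0x4A: payload=0x4A=74, contrib = 74<<21 = 155189248; acc -> 156635046, shift -> 28

Answer: acc=38 shift=7
acc=4006 shift=14
acc=1445798 shift=21
acc=156635046 shift=28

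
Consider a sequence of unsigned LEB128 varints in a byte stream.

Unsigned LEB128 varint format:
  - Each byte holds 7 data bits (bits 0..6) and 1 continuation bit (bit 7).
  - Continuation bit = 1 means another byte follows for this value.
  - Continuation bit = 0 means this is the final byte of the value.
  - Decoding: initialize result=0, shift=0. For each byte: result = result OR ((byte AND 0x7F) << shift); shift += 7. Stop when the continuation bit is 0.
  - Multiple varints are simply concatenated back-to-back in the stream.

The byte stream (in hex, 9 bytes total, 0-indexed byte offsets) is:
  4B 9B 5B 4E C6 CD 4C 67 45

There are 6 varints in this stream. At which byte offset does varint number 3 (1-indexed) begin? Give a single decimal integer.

Answer: 3

Derivation:
  byte[0]=0x4B cont=0 payload=0x4B=75: acc |= 75<<0 -> acc=75 shift=7 [end]
Varint 1: bytes[0:1] = 4B -> value 75 (1 byte(s))
  byte[1]=0x9B cont=1 payload=0x1B=27: acc |= 27<<0 -> acc=27 shift=7
  byte[2]=0x5B cont=0 payload=0x5B=91: acc |= 91<<7 -> acc=11675 shift=14 [end]
Varint 2: bytes[1:3] = 9B 5B -> value 11675 (2 byte(s))
  byte[3]=0x4E cont=0 payload=0x4E=78: acc |= 78<<0 -> acc=78 shift=7 [end]
Varint 3: bytes[3:4] = 4E -> value 78 (1 byte(s))
  byte[4]=0xC6 cont=1 payload=0x46=70: acc |= 70<<0 -> acc=70 shift=7
  byte[5]=0xCD cont=1 payload=0x4D=77: acc |= 77<<7 -> acc=9926 shift=14
  byte[6]=0x4C cont=0 payload=0x4C=76: acc |= 76<<14 -> acc=1255110 shift=21 [end]
Varint 4: bytes[4:7] = C6 CD 4C -> value 1255110 (3 byte(s))
  byte[7]=0x67 cont=0 payload=0x67=103: acc |= 103<<0 -> acc=103 shift=7 [end]
Varint 5: bytes[7:8] = 67 -> value 103 (1 byte(s))
  byte[8]=0x45 cont=0 payload=0x45=69: acc |= 69<<0 -> acc=69 shift=7 [end]
Varint 6: bytes[8:9] = 45 -> value 69 (1 byte(s))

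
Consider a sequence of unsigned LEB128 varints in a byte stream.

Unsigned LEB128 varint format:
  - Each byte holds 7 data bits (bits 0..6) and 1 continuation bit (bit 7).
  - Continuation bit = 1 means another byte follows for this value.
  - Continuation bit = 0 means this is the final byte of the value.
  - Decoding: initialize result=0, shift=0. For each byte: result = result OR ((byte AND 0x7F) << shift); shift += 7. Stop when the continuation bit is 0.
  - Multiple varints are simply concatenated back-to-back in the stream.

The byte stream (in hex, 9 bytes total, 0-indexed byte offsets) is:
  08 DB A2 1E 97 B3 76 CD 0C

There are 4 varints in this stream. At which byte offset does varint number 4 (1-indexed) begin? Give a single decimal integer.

Answer: 7

Derivation:
  byte[0]=0x08 cont=0 payload=0x08=8: acc |= 8<<0 -> acc=8 shift=7 [end]
Varint 1: bytes[0:1] = 08 -> value 8 (1 byte(s))
  byte[1]=0xDB cont=1 payload=0x5B=91: acc |= 91<<0 -> acc=91 shift=7
  byte[2]=0xA2 cont=1 payload=0x22=34: acc |= 34<<7 -> acc=4443 shift=14
  byte[3]=0x1E cont=0 payload=0x1E=30: acc |= 30<<14 -> acc=495963 shift=21 [end]
Varint 2: bytes[1:4] = DB A2 1E -> value 495963 (3 byte(s))
  byte[4]=0x97 cont=1 payload=0x17=23: acc |= 23<<0 -> acc=23 shift=7
  byte[5]=0xB3 cont=1 payload=0x33=51: acc |= 51<<7 -> acc=6551 shift=14
  byte[6]=0x76 cont=0 payload=0x76=118: acc |= 118<<14 -> acc=1939863 shift=21 [end]
Varint 3: bytes[4:7] = 97 B3 76 -> value 1939863 (3 byte(s))
  byte[7]=0xCD cont=1 payload=0x4D=77: acc |= 77<<0 -> acc=77 shift=7
  byte[8]=0x0C cont=0 payload=0x0C=12: acc |= 12<<7 -> acc=1613 shift=14 [end]
Varint 4: bytes[7:9] = CD 0C -> value 1613 (2 byte(s))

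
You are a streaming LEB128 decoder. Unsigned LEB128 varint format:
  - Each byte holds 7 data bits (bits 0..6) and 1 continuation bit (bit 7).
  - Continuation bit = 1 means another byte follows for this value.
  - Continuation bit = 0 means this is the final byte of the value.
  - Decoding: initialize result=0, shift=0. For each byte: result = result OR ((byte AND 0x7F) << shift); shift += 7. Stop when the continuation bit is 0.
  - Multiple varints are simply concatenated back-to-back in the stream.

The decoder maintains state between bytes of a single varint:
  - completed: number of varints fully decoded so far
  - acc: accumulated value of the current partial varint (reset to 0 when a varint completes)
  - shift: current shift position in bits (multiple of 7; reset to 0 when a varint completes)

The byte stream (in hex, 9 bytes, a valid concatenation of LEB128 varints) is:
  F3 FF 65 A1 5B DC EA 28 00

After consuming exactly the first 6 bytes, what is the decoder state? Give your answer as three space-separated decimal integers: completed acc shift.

byte[0]=0xF3 cont=1 payload=0x73: acc |= 115<<0 -> completed=0 acc=115 shift=7
byte[1]=0xFF cont=1 payload=0x7F: acc |= 127<<7 -> completed=0 acc=16371 shift=14
byte[2]=0x65 cont=0 payload=0x65: varint #1 complete (value=1671155); reset -> completed=1 acc=0 shift=0
byte[3]=0xA1 cont=1 payload=0x21: acc |= 33<<0 -> completed=1 acc=33 shift=7
byte[4]=0x5B cont=0 payload=0x5B: varint #2 complete (value=11681); reset -> completed=2 acc=0 shift=0
byte[5]=0xDC cont=1 payload=0x5C: acc |= 92<<0 -> completed=2 acc=92 shift=7

Answer: 2 92 7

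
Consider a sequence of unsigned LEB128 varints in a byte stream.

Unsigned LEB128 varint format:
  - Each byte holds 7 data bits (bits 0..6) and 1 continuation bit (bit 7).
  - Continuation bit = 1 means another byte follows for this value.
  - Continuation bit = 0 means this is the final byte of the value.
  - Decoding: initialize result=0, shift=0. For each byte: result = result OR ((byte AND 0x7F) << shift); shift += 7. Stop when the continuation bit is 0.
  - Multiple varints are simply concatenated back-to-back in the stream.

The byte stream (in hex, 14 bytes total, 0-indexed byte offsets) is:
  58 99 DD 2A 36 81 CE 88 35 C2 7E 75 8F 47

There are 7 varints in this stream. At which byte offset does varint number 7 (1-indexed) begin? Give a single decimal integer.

Answer: 12

Derivation:
  byte[0]=0x58 cont=0 payload=0x58=88: acc |= 88<<0 -> acc=88 shift=7 [end]
Varint 1: bytes[0:1] = 58 -> value 88 (1 byte(s))
  byte[1]=0x99 cont=1 payload=0x19=25: acc |= 25<<0 -> acc=25 shift=7
  byte[2]=0xDD cont=1 payload=0x5D=93: acc |= 93<<7 -> acc=11929 shift=14
  byte[3]=0x2A cont=0 payload=0x2A=42: acc |= 42<<14 -> acc=700057 shift=21 [end]
Varint 2: bytes[1:4] = 99 DD 2A -> value 700057 (3 byte(s))
  byte[4]=0x36 cont=0 payload=0x36=54: acc |= 54<<0 -> acc=54 shift=7 [end]
Varint 3: bytes[4:5] = 36 -> value 54 (1 byte(s))
  byte[5]=0x81 cont=1 payload=0x01=1: acc |= 1<<0 -> acc=1 shift=7
  byte[6]=0xCE cont=1 payload=0x4E=78: acc |= 78<<7 -> acc=9985 shift=14
  byte[7]=0x88 cont=1 payload=0x08=8: acc |= 8<<14 -> acc=141057 shift=21
  byte[8]=0x35 cont=0 payload=0x35=53: acc |= 53<<21 -> acc=111290113 shift=28 [end]
Varint 4: bytes[5:9] = 81 CE 88 35 -> value 111290113 (4 byte(s))
  byte[9]=0xC2 cont=1 payload=0x42=66: acc |= 66<<0 -> acc=66 shift=7
  byte[10]=0x7E cont=0 payload=0x7E=126: acc |= 126<<7 -> acc=16194 shift=14 [end]
Varint 5: bytes[9:11] = C2 7E -> value 16194 (2 byte(s))
  byte[11]=0x75 cont=0 payload=0x75=117: acc |= 117<<0 -> acc=117 shift=7 [end]
Varint 6: bytes[11:12] = 75 -> value 117 (1 byte(s))
  byte[12]=0x8F cont=1 payload=0x0F=15: acc |= 15<<0 -> acc=15 shift=7
  byte[13]=0x47 cont=0 payload=0x47=71: acc |= 71<<7 -> acc=9103 shift=14 [end]
Varint 7: bytes[12:14] = 8F 47 -> value 9103 (2 byte(s))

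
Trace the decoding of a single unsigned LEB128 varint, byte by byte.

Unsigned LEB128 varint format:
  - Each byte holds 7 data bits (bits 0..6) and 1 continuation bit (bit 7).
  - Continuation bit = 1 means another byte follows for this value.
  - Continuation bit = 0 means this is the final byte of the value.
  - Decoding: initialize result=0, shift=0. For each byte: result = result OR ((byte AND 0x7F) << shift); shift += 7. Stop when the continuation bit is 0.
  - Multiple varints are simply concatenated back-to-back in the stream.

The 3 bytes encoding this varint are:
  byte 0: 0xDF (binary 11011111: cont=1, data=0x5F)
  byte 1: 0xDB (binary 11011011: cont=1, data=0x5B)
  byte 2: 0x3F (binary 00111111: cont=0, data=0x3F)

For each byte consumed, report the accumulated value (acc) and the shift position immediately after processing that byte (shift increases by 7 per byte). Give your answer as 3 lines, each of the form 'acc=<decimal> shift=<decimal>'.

byte 0=0xDF: payload=0x5F=95, contrib = 95<<0 = 95; acc -> 95, shift -> 7
byte 1=0xDB: payload=0x5B=91, contrib = 91<<7 = 11648; acc -> 11743, shift -> 14
byte 2=0x3F: payload=0x3F=63, contrib = 63<<14 = 1032192; acc -> 1043935, shift -> 21

Answer: acc=95 shift=7
acc=11743 shift=14
acc=1043935 shift=21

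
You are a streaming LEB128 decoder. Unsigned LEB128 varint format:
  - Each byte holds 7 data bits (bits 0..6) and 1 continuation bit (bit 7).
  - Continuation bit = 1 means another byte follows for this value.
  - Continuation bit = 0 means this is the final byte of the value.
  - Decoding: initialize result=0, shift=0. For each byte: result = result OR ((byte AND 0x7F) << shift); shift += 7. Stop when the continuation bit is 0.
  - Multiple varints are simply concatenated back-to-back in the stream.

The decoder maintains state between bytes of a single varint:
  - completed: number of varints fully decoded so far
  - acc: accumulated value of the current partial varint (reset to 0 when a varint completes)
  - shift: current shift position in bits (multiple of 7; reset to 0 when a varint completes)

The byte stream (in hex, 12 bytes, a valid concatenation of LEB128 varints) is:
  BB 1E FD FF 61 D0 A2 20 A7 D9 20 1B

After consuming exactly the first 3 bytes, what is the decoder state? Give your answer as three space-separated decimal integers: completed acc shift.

byte[0]=0xBB cont=1 payload=0x3B: acc |= 59<<0 -> completed=0 acc=59 shift=7
byte[1]=0x1E cont=0 payload=0x1E: varint #1 complete (value=3899); reset -> completed=1 acc=0 shift=0
byte[2]=0xFD cont=1 payload=0x7D: acc |= 125<<0 -> completed=1 acc=125 shift=7

Answer: 1 125 7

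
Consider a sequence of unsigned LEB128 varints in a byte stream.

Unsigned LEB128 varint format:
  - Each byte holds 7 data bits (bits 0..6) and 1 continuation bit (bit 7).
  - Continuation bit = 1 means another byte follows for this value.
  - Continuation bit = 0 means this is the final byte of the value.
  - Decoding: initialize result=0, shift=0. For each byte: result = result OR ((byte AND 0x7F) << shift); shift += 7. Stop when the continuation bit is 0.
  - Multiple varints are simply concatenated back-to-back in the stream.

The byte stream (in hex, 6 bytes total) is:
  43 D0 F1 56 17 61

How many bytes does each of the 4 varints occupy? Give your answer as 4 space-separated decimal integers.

Answer: 1 3 1 1

Derivation:
  byte[0]=0x43 cont=0 payload=0x43=67: acc |= 67<<0 -> acc=67 shift=7 [end]
Varint 1: bytes[0:1] = 43 -> value 67 (1 byte(s))
  byte[1]=0xD0 cont=1 payload=0x50=80: acc |= 80<<0 -> acc=80 shift=7
  byte[2]=0xF1 cont=1 payload=0x71=113: acc |= 113<<7 -> acc=14544 shift=14
  byte[3]=0x56 cont=0 payload=0x56=86: acc |= 86<<14 -> acc=1423568 shift=21 [end]
Varint 2: bytes[1:4] = D0 F1 56 -> value 1423568 (3 byte(s))
  byte[4]=0x17 cont=0 payload=0x17=23: acc |= 23<<0 -> acc=23 shift=7 [end]
Varint 3: bytes[4:5] = 17 -> value 23 (1 byte(s))
  byte[5]=0x61 cont=0 payload=0x61=97: acc |= 97<<0 -> acc=97 shift=7 [end]
Varint 4: bytes[5:6] = 61 -> value 97 (1 byte(s))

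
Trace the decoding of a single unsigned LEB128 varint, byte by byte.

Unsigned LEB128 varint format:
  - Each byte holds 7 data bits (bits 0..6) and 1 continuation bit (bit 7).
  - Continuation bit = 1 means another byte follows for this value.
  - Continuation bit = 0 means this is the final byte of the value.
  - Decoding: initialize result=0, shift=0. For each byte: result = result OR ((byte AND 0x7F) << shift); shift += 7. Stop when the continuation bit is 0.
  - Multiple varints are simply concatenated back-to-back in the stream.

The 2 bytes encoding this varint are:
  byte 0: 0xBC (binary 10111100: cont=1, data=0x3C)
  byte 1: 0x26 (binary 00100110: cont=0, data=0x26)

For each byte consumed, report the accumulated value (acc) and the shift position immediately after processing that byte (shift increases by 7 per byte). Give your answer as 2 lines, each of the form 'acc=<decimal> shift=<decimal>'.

byte 0=0xBC: payload=0x3C=60, contrib = 60<<0 = 60; acc -> 60, shift -> 7
byte 1=0x26: payload=0x26=38, contrib = 38<<7 = 4864; acc -> 4924, shift -> 14

Answer: acc=60 shift=7
acc=4924 shift=14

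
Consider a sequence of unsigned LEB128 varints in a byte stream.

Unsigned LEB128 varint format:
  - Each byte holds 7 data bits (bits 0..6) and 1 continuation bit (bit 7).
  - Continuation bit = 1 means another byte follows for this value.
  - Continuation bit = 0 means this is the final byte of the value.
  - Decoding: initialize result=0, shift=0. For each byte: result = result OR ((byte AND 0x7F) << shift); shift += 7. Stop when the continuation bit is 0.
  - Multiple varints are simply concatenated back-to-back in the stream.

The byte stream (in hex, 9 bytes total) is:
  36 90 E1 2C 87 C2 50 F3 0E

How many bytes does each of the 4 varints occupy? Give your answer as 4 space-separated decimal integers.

Answer: 1 3 3 2

Derivation:
  byte[0]=0x36 cont=0 payload=0x36=54: acc |= 54<<0 -> acc=54 shift=7 [end]
Varint 1: bytes[0:1] = 36 -> value 54 (1 byte(s))
  byte[1]=0x90 cont=1 payload=0x10=16: acc |= 16<<0 -> acc=16 shift=7
  byte[2]=0xE1 cont=1 payload=0x61=97: acc |= 97<<7 -> acc=12432 shift=14
  byte[3]=0x2C cont=0 payload=0x2C=44: acc |= 44<<14 -> acc=733328 shift=21 [end]
Varint 2: bytes[1:4] = 90 E1 2C -> value 733328 (3 byte(s))
  byte[4]=0x87 cont=1 payload=0x07=7: acc |= 7<<0 -> acc=7 shift=7
  byte[5]=0xC2 cont=1 payload=0x42=66: acc |= 66<<7 -> acc=8455 shift=14
  byte[6]=0x50 cont=0 payload=0x50=80: acc |= 80<<14 -> acc=1319175 shift=21 [end]
Varint 3: bytes[4:7] = 87 C2 50 -> value 1319175 (3 byte(s))
  byte[7]=0xF3 cont=1 payload=0x73=115: acc |= 115<<0 -> acc=115 shift=7
  byte[8]=0x0E cont=0 payload=0x0E=14: acc |= 14<<7 -> acc=1907 shift=14 [end]
Varint 4: bytes[7:9] = F3 0E -> value 1907 (2 byte(s))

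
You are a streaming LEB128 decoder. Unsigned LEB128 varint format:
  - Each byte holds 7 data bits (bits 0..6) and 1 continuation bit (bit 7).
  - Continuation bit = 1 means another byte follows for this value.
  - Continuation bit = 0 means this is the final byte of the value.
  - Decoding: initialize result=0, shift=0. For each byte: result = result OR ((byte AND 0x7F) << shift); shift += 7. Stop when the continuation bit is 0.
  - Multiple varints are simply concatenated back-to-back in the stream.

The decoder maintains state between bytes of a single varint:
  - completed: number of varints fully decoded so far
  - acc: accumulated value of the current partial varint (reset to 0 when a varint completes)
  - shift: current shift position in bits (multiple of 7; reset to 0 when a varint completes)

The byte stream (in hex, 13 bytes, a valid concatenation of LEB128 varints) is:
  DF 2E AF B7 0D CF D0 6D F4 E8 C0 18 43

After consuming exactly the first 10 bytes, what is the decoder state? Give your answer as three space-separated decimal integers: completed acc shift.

byte[0]=0xDF cont=1 payload=0x5F: acc |= 95<<0 -> completed=0 acc=95 shift=7
byte[1]=0x2E cont=0 payload=0x2E: varint #1 complete (value=5983); reset -> completed=1 acc=0 shift=0
byte[2]=0xAF cont=1 payload=0x2F: acc |= 47<<0 -> completed=1 acc=47 shift=7
byte[3]=0xB7 cont=1 payload=0x37: acc |= 55<<7 -> completed=1 acc=7087 shift=14
byte[4]=0x0D cont=0 payload=0x0D: varint #2 complete (value=220079); reset -> completed=2 acc=0 shift=0
byte[5]=0xCF cont=1 payload=0x4F: acc |= 79<<0 -> completed=2 acc=79 shift=7
byte[6]=0xD0 cont=1 payload=0x50: acc |= 80<<7 -> completed=2 acc=10319 shift=14
byte[7]=0x6D cont=0 payload=0x6D: varint #3 complete (value=1796175); reset -> completed=3 acc=0 shift=0
byte[8]=0xF4 cont=1 payload=0x74: acc |= 116<<0 -> completed=3 acc=116 shift=7
byte[9]=0xE8 cont=1 payload=0x68: acc |= 104<<7 -> completed=3 acc=13428 shift=14

Answer: 3 13428 14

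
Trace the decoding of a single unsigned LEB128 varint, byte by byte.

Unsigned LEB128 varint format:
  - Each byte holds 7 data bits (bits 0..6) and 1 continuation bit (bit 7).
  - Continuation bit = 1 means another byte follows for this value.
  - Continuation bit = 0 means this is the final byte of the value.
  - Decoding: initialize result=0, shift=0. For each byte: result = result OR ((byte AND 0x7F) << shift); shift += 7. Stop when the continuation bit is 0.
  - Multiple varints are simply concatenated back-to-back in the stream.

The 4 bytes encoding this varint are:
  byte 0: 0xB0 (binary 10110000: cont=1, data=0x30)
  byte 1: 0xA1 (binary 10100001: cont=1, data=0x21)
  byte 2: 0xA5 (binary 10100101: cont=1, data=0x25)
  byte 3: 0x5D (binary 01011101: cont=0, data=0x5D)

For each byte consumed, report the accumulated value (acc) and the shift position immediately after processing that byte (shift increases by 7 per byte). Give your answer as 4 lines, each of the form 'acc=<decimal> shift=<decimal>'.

Answer: acc=48 shift=7
acc=4272 shift=14
acc=610480 shift=21
acc=195645616 shift=28

Derivation:
byte 0=0xB0: payload=0x30=48, contrib = 48<<0 = 48; acc -> 48, shift -> 7
byte 1=0xA1: payload=0x21=33, contrib = 33<<7 = 4224; acc -> 4272, shift -> 14
byte 2=0xA5: payload=0x25=37, contrib = 37<<14 = 606208; acc -> 610480, shift -> 21
byte 3=0x5D: payload=0x5D=93, contrib = 93<<21 = 195035136; acc -> 195645616, shift -> 28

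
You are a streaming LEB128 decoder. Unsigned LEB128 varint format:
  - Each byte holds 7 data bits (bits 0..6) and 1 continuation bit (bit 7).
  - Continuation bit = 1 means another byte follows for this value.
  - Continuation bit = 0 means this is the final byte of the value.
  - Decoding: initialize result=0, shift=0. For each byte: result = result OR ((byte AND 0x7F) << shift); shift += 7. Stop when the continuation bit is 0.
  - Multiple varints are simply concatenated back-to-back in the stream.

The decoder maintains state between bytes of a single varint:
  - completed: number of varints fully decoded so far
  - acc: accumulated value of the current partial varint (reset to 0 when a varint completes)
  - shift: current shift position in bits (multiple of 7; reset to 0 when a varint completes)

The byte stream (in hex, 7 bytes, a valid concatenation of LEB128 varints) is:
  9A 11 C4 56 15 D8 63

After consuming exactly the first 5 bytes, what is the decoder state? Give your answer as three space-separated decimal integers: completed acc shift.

byte[0]=0x9A cont=1 payload=0x1A: acc |= 26<<0 -> completed=0 acc=26 shift=7
byte[1]=0x11 cont=0 payload=0x11: varint #1 complete (value=2202); reset -> completed=1 acc=0 shift=0
byte[2]=0xC4 cont=1 payload=0x44: acc |= 68<<0 -> completed=1 acc=68 shift=7
byte[3]=0x56 cont=0 payload=0x56: varint #2 complete (value=11076); reset -> completed=2 acc=0 shift=0
byte[4]=0x15 cont=0 payload=0x15: varint #3 complete (value=21); reset -> completed=3 acc=0 shift=0

Answer: 3 0 0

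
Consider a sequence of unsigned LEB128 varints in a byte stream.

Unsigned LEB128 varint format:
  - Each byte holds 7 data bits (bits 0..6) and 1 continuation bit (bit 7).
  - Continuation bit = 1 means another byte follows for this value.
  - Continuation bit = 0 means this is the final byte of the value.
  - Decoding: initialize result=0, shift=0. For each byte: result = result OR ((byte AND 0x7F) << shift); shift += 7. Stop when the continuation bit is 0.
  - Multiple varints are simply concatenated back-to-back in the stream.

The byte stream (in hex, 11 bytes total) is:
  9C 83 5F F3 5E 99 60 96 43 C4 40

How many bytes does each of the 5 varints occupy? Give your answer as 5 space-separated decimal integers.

  byte[0]=0x9C cont=1 payload=0x1C=28: acc |= 28<<0 -> acc=28 shift=7
  byte[1]=0x83 cont=1 payload=0x03=3: acc |= 3<<7 -> acc=412 shift=14
  byte[2]=0x5F cont=0 payload=0x5F=95: acc |= 95<<14 -> acc=1556892 shift=21 [end]
Varint 1: bytes[0:3] = 9C 83 5F -> value 1556892 (3 byte(s))
  byte[3]=0xF3 cont=1 payload=0x73=115: acc |= 115<<0 -> acc=115 shift=7
  byte[4]=0x5E cont=0 payload=0x5E=94: acc |= 94<<7 -> acc=12147 shift=14 [end]
Varint 2: bytes[3:5] = F3 5E -> value 12147 (2 byte(s))
  byte[5]=0x99 cont=1 payload=0x19=25: acc |= 25<<0 -> acc=25 shift=7
  byte[6]=0x60 cont=0 payload=0x60=96: acc |= 96<<7 -> acc=12313 shift=14 [end]
Varint 3: bytes[5:7] = 99 60 -> value 12313 (2 byte(s))
  byte[7]=0x96 cont=1 payload=0x16=22: acc |= 22<<0 -> acc=22 shift=7
  byte[8]=0x43 cont=0 payload=0x43=67: acc |= 67<<7 -> acc=8598 shift=14 [end]
Varint 4: bytes[7:9] = 96 43 -> value 8598 (2 byte(s))
  byte[9]=0xC4 cont=1 payload=0x44=68: acc |= 68<<0 -> acc=68 shift=7
  byte[10]=0x40 cont=0 payload=0x40=64: acc |= 64<<7 -> acc=8260 shift=14 [end]
Varint 5: bytes[9:11] = C4 40 -> value 8260 (2 byte(s))

Answer: 3 2 2 2 2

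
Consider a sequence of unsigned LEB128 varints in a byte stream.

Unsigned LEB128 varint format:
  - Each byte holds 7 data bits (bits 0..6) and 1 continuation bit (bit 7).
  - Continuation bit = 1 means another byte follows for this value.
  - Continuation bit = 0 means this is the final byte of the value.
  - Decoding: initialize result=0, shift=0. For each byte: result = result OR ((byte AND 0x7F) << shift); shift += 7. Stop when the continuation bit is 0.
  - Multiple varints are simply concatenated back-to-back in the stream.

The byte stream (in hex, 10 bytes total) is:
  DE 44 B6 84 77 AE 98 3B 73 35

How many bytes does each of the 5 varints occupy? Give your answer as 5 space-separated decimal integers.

  byte[0]=0xDE cont=1 payload=0x5E=94: acc |= 94<<0 -> acc=94 shift=7
  byte[1]=0x44 cont=0 payload=0x44=68: acc |= 68<<7 -> acc=8798 shift=14 [end]
Varint 1: bytes[0:2] = DE 44 -> value 8798 (2 byte(s))
  byte[2]=0xB6 cont=1 payload=0x36=54: acc |= 54<<0 -> acc=54 shift=7
  byte[3]=0x84 cont=1 payload=0x04=4: acc |= 4<<7 -> acc=566 shift=14
  byte[4]=0x77 cont=0 payload=0x77=119: acc |= 119<<14 -> acc=1950262 shift=21 [end]
Varint 2: bytes[2:5] = B6 84 77 -> value 1950262 (3 byte(s))
  byte[5]=0xAE cont=1 payload=0x2E=46: acc |= 46<<0 -> acc=46 shift=7
  byte[6]=0x98 cont=1 payload=0x18=24: acc |= 24<<7 -> acc=3118 shift=14
  byte[7]=0x3B cont=0 payload=0x3B=59: acc |= 59<<14 -> acc=969774 shift=21 [end]
Varint 3: bytes[5:8] = AE 98 3B -> value 969774 (3 byte(s))
  byte[8]=0x73 cont=0 payload=0x73=115: acc |= 115<<0 -> acc=115 shift=7 [end]
Varint 4: bytes[8:9] = 73 -> value 115 (1 byte(s))
  byte[9]=0x35 cont=0 payload=0x35=53: acc |= 53<<0 -> acc=53 shift=7 [end]
Varint 5: bytes[9:10] = 35 -> value 53 (1 byte(s))

Answer: 2 3 3 1 1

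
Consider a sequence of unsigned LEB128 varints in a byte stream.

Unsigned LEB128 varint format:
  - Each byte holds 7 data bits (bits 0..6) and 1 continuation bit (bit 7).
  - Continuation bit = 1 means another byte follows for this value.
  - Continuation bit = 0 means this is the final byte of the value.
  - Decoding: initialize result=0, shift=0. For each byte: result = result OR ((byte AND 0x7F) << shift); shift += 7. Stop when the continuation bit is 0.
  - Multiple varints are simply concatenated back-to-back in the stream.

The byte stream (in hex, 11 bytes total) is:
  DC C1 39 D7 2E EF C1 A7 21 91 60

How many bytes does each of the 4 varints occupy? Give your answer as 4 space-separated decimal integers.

Answer: 3 2 4 2

Derivation:
  byte[0]=0xDC cont=1 payload=0x5C=92: acc |= 92<<0 -> acc=92 shift=7
  byte[1]=0xC1 cont=1 payload=0x41=65: acc |= 65<<7 -> acc=8412 shift=14
  byte[2]=0x39 cont=0 payload=0x39=57: acc |= 57<<14 -> acc=942300 shift=21 [end]
Varint 1: bytes[0:3] = DC C1 39 -> value 942300 (3 byte(s))
  byte[3]=0xD7 cont=1 payload=0x57=87: acc |= 87<<0 -> acc=87 shift=7
  byte[4]=0x2E cont=0 payload=0x2E=46: acc |= 46<<7 -> acc=5975 shift=14 [end]
Varint 2: bytes[3:5] = D7 2E -> value 5975 (2 byte(s))
  byte[5]=0xEF cont=1 payload=0x6F=111: acc |= 111<<0 -> acc=111 shift=7
  byte[6]=0xC1 cont=1 payload=0x41=65: acc |= 65<<7 -> acc=8431 shift=14
  byte[7]=0xA7 cont=1 payload=0x27=39: acc |= 39<<14 -> acc=647407 shift=21
  byte[8]=0x21 cont=0 payload=0x21=33: acc |= 33<<21 -> acc=69853423 shift=28 [end]
Varint 3: bytes[5:9] = EF C1 A7 21 -> value 69853423 (4 byte(s))
  byte[9]=0x91 cont=1 payload=0x11=17: acc |= 17<<0 -> acc=17 shift=7
  byte[10]=0x60 cont=0 payload=0x60=96: acc |= 96<<7 -> acc=12305 shift=14 [end]
Varint 4: bytes[9:11] = 91 60 -> value 12305 (2 byte(s))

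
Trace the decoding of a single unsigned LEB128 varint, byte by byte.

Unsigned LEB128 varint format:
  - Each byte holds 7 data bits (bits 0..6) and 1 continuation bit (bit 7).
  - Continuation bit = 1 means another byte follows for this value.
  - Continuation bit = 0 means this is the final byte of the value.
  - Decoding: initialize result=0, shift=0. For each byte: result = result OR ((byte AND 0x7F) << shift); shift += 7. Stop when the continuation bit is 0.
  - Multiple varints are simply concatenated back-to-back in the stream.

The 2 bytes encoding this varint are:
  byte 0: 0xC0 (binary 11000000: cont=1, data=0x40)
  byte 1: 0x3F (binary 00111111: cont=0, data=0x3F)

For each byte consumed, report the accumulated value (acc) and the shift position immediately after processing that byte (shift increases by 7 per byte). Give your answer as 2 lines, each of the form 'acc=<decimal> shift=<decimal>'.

byte 0=0xC0: payload=0x40=64, contrib = 64<<0 = 64; acc -> 64, shift -> 7
byte 1=0x3F: payload=0x3F=63, contrib = 63<<7 = 8064; acc -> 8128, shift -> 14

Answer: acc=64 shift=7
acc=8128 shift=14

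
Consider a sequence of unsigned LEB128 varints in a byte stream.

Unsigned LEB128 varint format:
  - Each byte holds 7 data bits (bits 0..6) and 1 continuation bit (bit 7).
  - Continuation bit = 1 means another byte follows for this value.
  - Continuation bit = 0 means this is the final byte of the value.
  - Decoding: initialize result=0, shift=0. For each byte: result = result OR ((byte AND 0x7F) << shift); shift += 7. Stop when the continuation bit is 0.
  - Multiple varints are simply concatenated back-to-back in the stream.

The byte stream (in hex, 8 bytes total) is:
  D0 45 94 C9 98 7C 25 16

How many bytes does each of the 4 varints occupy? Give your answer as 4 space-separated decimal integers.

  byte[0]=0xD0 cont=1 payload=0x50=80: acc |= 80<<0 -> acc=80 shift=7
  byte[1]=0x45 cont=0 payload=0x45=69: acc |= 69<<7 -> acc=8912 shift=14 [end]
Varint 1: bytes[0:2] = D0 45 -> value 8912 (2 byte(s))
  byte[2]=0x94 cont=1 payload=0x14=20: acc |= 20<<0 -> acc=20 shift=7
  byte[3]=0xC9 cont=1 payload=0x49=73: acc |= 73<<7 -> acc=9364 shift=14
  byte[4]=0x98 cont=1 payload=0x18=24: acc |= 24<<14 -> acc=402580 shift=21
  byte[5]=0x7C cont=0 payload=0x7C=124: acc |= 124<<21 -> acc=260449428 shift=28 [end]
Varint 2: bytes[2:6] = 94 C9 98 7C -> value 260449428 (4 byte(s))
  byte[6]=0x25 cont=0 payload=0x25=37: acc |= 37<<0 -> acc=37 shift=7 [end]
Varint 3: bytes[6:7] = 25 -> value 37 (1 byte(s))
  byte[7]=0x16 cont=0 payload=0x16=22: acc |= 22<<0 -> acc=22 shift=7 [end]
Varint 4: bytes[7:8] = 16 -> value 22 (1 byte(s))

Answer: 2 4 1 1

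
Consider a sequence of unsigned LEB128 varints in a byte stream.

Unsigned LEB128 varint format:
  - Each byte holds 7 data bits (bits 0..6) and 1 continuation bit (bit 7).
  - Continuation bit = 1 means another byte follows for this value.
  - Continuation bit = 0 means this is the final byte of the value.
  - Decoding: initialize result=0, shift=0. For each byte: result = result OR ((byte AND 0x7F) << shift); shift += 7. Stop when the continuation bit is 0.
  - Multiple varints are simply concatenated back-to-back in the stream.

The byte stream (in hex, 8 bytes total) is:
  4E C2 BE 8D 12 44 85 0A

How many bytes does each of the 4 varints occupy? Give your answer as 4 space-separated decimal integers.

  byte[0]=0x4E cont=0 payload=0x4E=78: acc |= 78<<0 -> acc=78 shift=7 [end]
Varint 1: bytes[0:1] = 4E -> value 78 (1 byte(s))
  byte[1]=0xC2 cont=1 payload=0x42=66: acc |= 66<<0 -> acc=66 shift=7
  byte[2]=0xBE cont=1 payload=0x3E=62: acc |= 62<<7 -> acc=8002 shift=14
  byte[3]=0x8D cont=1 payload=0x0D=13: acc |= 13<<14 -> acc=220994 shift=21
  byte[4]=0x12 cont=0 payload=0x12=18: acc |= 18<<21 -> acc=37969730 shift=28 [end]
Varint 2: bytes[1:5] = C2 BE 8D 12 -> value 37969730 (4 byte(s))
  byte[5]=0x44 cont=0 payload=0x44=68: acc |= 68<<0 -> acc=68 shift=7 [end]
Varint 3: bytes[5:6] = 44 -> value 68 (1 byte(s))
  byte[6]=0x85 cont=1 payload=0x05=5: acc |= 5<<0 -> acc=5 shift=7
  byte[7]=0x0A cont=0 payload=0x0A=10: acc |= 10<<7 -> acc=1285 shift=14 [end]
Varint 4: bytes[6:8] = 85 0A -> value 1285 (2 byte(s))

Answer: 1 4 1 2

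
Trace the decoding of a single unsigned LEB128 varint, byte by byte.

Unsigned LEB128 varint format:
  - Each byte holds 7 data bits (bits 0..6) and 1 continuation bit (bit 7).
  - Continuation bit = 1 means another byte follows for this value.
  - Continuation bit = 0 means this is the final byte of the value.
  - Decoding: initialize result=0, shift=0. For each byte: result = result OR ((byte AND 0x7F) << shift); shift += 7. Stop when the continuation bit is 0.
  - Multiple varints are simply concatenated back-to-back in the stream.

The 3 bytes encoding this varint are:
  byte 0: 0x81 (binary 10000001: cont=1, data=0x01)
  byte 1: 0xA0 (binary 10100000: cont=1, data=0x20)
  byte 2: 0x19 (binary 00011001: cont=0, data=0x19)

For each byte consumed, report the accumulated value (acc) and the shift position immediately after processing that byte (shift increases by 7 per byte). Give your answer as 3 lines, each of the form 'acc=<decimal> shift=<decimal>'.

byte 0=0x81: payload=0x01=1, contrib = 1<<0 = 1; acc -> 1, shift -> 7
byte 1=0xA0: payload=0x20=32, contrib = 32<<7 = 4096; acc -> 4097, shift -> 14
byte 2=0x19: payload=0x19=25, contrib = 25<<14 = 409600; acc -> 413697, shift -> 21

Answer: acc=1 shift=7
acc=4097 shift=14
acc=413697 shift=21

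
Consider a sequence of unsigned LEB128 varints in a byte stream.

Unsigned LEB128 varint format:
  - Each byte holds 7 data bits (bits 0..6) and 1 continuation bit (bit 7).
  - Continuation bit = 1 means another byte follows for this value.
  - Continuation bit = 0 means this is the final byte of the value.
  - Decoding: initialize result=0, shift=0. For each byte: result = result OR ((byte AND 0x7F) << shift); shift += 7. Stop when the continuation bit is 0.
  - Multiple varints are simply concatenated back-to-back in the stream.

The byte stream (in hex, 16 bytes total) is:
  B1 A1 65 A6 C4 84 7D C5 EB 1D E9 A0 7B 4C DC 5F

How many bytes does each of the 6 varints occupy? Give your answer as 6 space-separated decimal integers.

Answer: 3 4 3 3 1 2

Derivation:
  byte[0]=0xB1 cont=1 payload=0x31=49: acc |= 49<<0 -> acc=49 shift=7
  byte[1]=0xA1 cont=1 payload=0x21=33: acc |= 33<<7 -> acc=4273 shift=14
  byte[2]=0x65 cont=0 payload=0x65=101: acc |= 101<<14 -> acc=1659057 shift=21 [end]
Varint 1: bytes[0:3] = B1 A1 65 -> value 1659057 (3 byte(s))
  byte[3]=0xA6 cont=1 payload=0x26=38: acc |= 38<<0 -> acc=38 shift=7
  byte[4]=0xC4 cont=1 payload=0x44=68: acc |= 68<<7 -> acc=8742 shift=14
  byte[5]=0x84 cont=1 payload=0x04=4: acc |= 4<<14 -> acc=74278 shift=21
  byte[6]=0x7D cont=0 payload=0x7D=125: acc |= 125<<21 -> acc=262218278 shift=28 [end]
Varint 2: bytes[3:7] = A6 C4 84 7D -> value 262218278 (4 byte(s))
  byte[7]=0xC5 cont=1 payload=0x45=69: acc |= 69<<0 -> acc=69 shift=7
  byte[8]=0xEB cont=1 payload=0x6B=107: acc |= 107<<7 -> acc=13765 shift=14
  byte[9]=0x1D cont=0 payload=0x1D=29: acc |= 29<<14 -> acc=488901 shift=21 [end]
Varint 3: bytes[7:10] = C5 EB 1D -> value 488901 (3 byte(s))
  byte[10]=0xE9 cont=1 payload=0x69=105: acc |= 105<<0 -> acc=105 shift=7
  byte[11]=0xA0 cont=1 payload=0x20=32: acc |= 32<<7 -> acc=4201 shift=14
  byte[12]=0x7B cont=0 payload=0x7B=123: acc |= 123<<14 -> acc=2019433 shift=21 [end]
Varint 4: bytes[10:13] = E9 A0 7B -> value 2019433 (3 byte(s))
  byte[13]=0x4C cont=0 payload=0x4C=76: acc |= 76<<0 -> acc=76 shift=7 [end]
Varint 5: bytes[13:14] = 4C -> value 76 (1 byte(s))
  byte[14]=0xDC cont=1 payload=0x5C=92: acc |= 92<<0 -> acc=92 shift=7
  byte[15]=0x5F cont=0 payload=0x5F=95: acc |= 95<<7 -> acc=12252 shift=14 [end]
Varint 6: bytes[14:16] = DC 5F -> value 12252 (2 byte(s))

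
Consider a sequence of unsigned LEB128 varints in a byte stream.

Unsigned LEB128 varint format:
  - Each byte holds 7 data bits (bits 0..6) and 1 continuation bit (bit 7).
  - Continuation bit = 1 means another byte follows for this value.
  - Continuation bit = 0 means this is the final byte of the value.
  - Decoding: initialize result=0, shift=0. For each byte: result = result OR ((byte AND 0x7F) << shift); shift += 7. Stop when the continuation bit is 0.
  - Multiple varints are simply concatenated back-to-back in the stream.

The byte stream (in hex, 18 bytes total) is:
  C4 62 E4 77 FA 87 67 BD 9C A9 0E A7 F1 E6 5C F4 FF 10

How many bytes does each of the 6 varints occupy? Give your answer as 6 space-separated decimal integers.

  byte[0]=0xC4 cont=1 payload=0x44=68: acc |= 68<<0 -> acc=68 shift=7
  byte[1]=0x62 cont=0 payload=0x62=98: acc |= 98<<7 -> acc=12612 shift=14 [end]
Varint 1: bytes[0:2] = C4 62 -> value 12612 (2 byte(s))
  byte[2]=0xE4 cont=1 payload=0x64=100: acc |= 100<<0 -> acc=100 shift=7
  byte[3]=0x77 cont=0 payload=0x77=119: acc |= 119<<7 -> acc=15332 shift=14 [end]
Varint 2: bytes[2:4] = E4 77 -> value 15332 (2 byte(s))
  byte[4]=0xFA cont=1 payload=0x7A=122: acc |= 122<<0 -> acc=122 shift=7
  byte[5]=0x87 cont=1 payload=0x07=7: acc |= 7<<7 -> acc=1018 shift=14
  byte[6]=0x67 cont=0 payload=0x67=103: acc |= 103<<14 -> acc=1688570 shift=21 [end]
Varint 3: bytes[4:7] = FA 87 67 -> value 1688570 (3 byte(s))
  byte[7]=0xBD cont=1 payload=0x3D=61: acc |= 61<<0 -> acc=61 shift=7
  byte[8]=0x9C cont=1 payload=0x1C=28: acc |= 28<<7 -> acc=3645 shift=14
  byte[9]=0xA9 cont=1 payload=0x29=41: acc |= 41<<14 -> acc=675389 shift=21
  byte[10]=0x0E cont=0 payload=0x0E=14: acc |= 14<<21 -> acc=30035517 shift=28 [end]
Varint 4: bytes[7:11] = BD 9C A9 0E -> value 30035517 (4 byte(s))
  byte[11]=0xA7 cont=1 payload=0x27=39: acc |= 39<<0 -> acc=39 shift=7
  byte[12]=0xF1 cont=1 payload=0x71=113: acc |= 113<<7 -> acc=14503 shift=14
  byte[13]=0xE6 cont=1 payload=0x66=102: acc |= 102<<14 -> acc=1685671 shift=21
  byte[14]=0x5C cont=0 payload=0x5C=92: acc |= 92<<21 -> acc=194623655 shift=28 [end]
Varint 5: bytes[11:15] = A7 F1 E6 5C -> value 194623655 (4 byte(s))
  byte[15]=0xF4 cont=1 payload=0x74=116: acc |= 116<<0 -> acc=116 shift=7
  byte[16]=0xFF cont=1 payload=0x7F=127: acc |= 127<<7 -> acc=16372 shift=14
  byte[17]=0x10 cont=0 payload=0x10=16: acc |= 16<<14 -> acc=278516 shift=21 [end]
Varint 6: bytes[15:18] = F4 FF 10 -> value 278516 (3 byte(s))

Answer: 2 2 3 4 4 3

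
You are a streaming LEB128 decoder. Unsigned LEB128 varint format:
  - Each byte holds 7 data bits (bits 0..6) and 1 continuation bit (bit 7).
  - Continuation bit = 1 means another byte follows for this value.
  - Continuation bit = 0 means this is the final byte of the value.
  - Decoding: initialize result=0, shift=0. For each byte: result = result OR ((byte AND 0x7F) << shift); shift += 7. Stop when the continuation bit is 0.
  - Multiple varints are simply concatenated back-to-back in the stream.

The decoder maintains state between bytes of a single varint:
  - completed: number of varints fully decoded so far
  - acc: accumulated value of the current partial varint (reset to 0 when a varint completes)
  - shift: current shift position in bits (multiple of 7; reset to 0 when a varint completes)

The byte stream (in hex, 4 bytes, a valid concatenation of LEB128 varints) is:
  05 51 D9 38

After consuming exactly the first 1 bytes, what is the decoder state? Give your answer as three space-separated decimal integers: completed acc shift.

Answer: 1 0 0

Derivation:
byte[0]=0x05 cont=0 payload=0x05: varint #1 complete (value=5); reset -> completed=1 acc=0 shift=0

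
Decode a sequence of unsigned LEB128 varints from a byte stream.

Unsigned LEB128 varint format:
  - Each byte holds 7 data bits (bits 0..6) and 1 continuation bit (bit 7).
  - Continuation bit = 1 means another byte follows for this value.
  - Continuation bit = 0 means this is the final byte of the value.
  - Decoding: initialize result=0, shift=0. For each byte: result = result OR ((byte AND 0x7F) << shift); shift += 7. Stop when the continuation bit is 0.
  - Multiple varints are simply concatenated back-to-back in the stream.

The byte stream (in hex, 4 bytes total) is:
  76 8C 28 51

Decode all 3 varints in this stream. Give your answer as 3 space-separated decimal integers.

Answer: 118 5132 81

Derivation:
  byte[0]=0x76 cont=0 payload=0x76=118: acc |= 118<<0 -> acc=118 shift=7 [end]
Varint 1: bytes[0:1] = 76 -> value 118 (1 byte(s))
  byte[1]=0x8C cont=1 payload=0x0C=12: acc |= 12<<0 -> acc=12 shift=7
  byte[2]=0x28 cont=0 payload=0x28=40: acc |= 40<<7 -> acc=5132 shift=14 [end]
Varint 2: bytes[1:3] = 8C 28 -> value 5132 (2 byte(s))
  byte[3]=0x51 cont=0 payload=0x51=81: acc |= 81<<0 -> acc=81 shift=7 [end]
Varint 3: bytes[3:4] = 51 -> value 81 (1 byte(s))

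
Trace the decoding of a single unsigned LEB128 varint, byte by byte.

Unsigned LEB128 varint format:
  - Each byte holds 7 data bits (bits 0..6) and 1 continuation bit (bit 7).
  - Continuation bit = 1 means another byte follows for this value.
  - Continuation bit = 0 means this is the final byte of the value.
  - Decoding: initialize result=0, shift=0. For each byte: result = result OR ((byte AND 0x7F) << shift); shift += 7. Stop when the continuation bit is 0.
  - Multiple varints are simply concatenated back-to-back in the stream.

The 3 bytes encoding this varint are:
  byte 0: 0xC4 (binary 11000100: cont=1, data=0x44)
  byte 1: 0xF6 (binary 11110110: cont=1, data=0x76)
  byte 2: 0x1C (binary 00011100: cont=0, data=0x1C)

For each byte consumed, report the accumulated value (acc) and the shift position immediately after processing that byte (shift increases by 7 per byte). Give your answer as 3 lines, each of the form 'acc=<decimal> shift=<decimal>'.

byte 0=0xC4: payload=0x44=68, contrib = 68<<0 = 68; acc -> 68, shift -> 7
byte 1=0xF6: payload=0x76=118, contrib = 118<<7 = 15104; acc -> 15172, shift -> 14
byte 2=0x1C: payload=0x1C=28, contrib = 28<<14 = 458752; acc -> 473924, shift -> 21

Answer: acc=68 shift=7
acc=15172 shift=14
acc=473924 shift=21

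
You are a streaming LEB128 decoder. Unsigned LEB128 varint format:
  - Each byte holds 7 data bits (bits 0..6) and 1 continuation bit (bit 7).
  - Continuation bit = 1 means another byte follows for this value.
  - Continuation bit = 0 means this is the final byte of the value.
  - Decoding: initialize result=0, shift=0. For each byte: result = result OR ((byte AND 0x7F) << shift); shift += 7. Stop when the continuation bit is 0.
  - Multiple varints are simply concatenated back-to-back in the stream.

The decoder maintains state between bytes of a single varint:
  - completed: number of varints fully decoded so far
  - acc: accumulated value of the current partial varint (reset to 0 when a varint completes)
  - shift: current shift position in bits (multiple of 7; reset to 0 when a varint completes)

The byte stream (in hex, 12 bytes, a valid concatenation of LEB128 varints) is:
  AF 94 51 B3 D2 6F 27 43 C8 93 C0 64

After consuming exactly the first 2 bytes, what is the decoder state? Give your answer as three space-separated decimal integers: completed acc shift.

Answer: 0 2607 14

Derivation:
byte[0]=0xAF cont=1 payload=0x2F: acc |= 47<<0 -> completed=0 acc=47 shift=7
byte[1]=0x94 cont=1 payload=0x14: acc |= 20<<7 -> completed=0 acc=2607 shift=14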